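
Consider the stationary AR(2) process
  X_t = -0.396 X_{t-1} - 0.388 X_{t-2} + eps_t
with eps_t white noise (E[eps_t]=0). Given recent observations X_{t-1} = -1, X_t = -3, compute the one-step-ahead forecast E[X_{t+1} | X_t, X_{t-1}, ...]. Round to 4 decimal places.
E[X_{t+1} \mid \mathcal F_t] = 1.5760

For an AR(p) model X_t = c + sum_i phi_i X_{t-i} + eps_t, the
one-step-ahead conditional mean is
  E[X_{t+1} | X_t, ...] = c + sum_i phi_i X_{t+1-i}.
Substitute known values:
  E[X_{t+1} | ...] = (-0.396) * (-3) + (-0.388) * (-1)
                   = 1.5760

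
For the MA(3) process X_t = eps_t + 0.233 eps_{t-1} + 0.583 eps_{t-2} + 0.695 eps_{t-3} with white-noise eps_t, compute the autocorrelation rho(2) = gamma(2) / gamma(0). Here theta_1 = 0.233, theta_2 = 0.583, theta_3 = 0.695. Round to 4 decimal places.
\rho(2) = 0.3968

For an MA(q) process with theta_0 = 1, the autocovariance is
  gamma(k) = sigma^2 * sum_{i=0..q-k} theta_i * theta_{i+k},
and rho(k) = gamma(k) / gamma(0). Sigma^2 cancels.
  numerator   = (1)*(0.583) + (0.233)*(0.695) = 0.744935.
  denominator = (1)^2 + (0.233)^2 + (0.583)^2 + (0.695)^2 = 1.877203.
  rho(2) = 0.744935 / 1.877203 = 0.3968.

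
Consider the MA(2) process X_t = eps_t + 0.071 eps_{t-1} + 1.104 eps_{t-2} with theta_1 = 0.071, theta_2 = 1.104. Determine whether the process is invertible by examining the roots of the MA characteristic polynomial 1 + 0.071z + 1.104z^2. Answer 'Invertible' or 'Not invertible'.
\text{Not invertible}

The MA(q) characteristic polynomial is P(z) = 1 + 0.071z + 1.104z^2.
Invertibility requires all roots to lie outside the unit circle, i.e. |z| > 1 for every root.
Set 1 + (0.071) z + (1.104) z^2 = 0, i.e. a z^2 + b z + c = 0 with a = 1.104, b = 0.071, c = 1.
Discriminant D = b^2 - 4ac = (0.071)^2 - 4*(1.104)*1 = 0.005041 - (4.416) = -4.410959.
D < 0, so the roots are the complex-conjugate pair z = (-b +/- i sqrt(-D)) / (2a) = -0.0322 +/- 0.9512i.
For a conjugate pair |z|^2 = z * conj(z) = (product of roots) = c/a = 1/(1.104) = 0.905797, so |z| = sqrt(0.905797) = 0.9517 for both roots.
Moduli of all roots: 0.9517, 0.9517.
All moduli strictly greater than 1? No.
Verdict: Not invertible.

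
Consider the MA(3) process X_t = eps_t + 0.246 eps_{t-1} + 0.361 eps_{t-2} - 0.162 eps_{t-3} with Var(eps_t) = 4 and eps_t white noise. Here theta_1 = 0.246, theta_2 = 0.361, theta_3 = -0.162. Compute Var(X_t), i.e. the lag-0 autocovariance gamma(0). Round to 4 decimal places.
\gamma(0) = 4.8683

For an MA(q) process X_t = eps_t + sum_i theta_i eps_{t-i} with
Var(eps_t) = sigma^2, the variance is
  gamma(0) = sigma^2 * (1 + sum_i theta_i^2).
  sum_i theta_i^2 = (0.246)^2 + (0.361)^2 + (-0.162)^2 = 0.060516 + 0.130321 + 0.026244 = 0.217081.
  gamma(0) = 4 * (1 + 0.217081) = 4 * 1.217081 = 4.868324, which rounds to 4.8683.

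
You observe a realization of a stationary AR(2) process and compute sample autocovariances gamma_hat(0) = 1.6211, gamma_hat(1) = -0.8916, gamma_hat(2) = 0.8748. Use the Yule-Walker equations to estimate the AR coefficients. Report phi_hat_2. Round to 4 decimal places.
\hat\phi_{2} = 0.3400

The Yule-Walker equations for an AR(p) process read, in matrix form,
  Gamma_p phi = r_p,   with   (Gamma_p)_{ij} = gamma(|i - j|),
                       (r_p)_i = gamma(i),   i,j = 1..p.
Substitute the sample gammas (Toeplitz matrix and right-hand side of size 2):
  Gamma_p = [[1.6211, -0.8916], [-0.8916, 1.6211]]
  r_p     = [-0.8916, 0.8748]
Written out:
  1.6211 phi_1 - 0.8916 phi_2 = -0.8916
  -0.8916 phi_1 + 1.6211 phi_2 = 0.8748
Solve by Cramer's rule:
  det = gamma(0)^2 - gamma(1)^2 = (1.6211)^2 - (-0.8916)^2 = 2.62796521 - 0.79495056 = 1.83301465
  phi_hat_1 = [gamma(1) gamma(0) - gamma(1) gamma(2)] / det = [(-0.8916)(1.6211) - (-0.8916)(0.8748)] / 1.83301465 = -0.66540108 / 1.83301465 = -0.363
  phi_hat_2 = [gamma(0) gamma(2) - gamma(1)^2] / det = [(1.6211)(0.8748) - (-0.8916)^2] / 1.83301465 = 0.62318772 / 1.83301465 = 0.34
So phi_hat = [-0.3630, 0.3400].
Therefore phi_hat_2 = 0.3400.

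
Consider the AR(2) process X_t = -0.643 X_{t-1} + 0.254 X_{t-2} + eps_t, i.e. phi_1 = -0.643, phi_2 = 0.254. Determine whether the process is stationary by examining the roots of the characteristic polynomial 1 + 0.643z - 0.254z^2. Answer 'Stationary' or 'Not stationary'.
\text{Stationary}

The AR(p) characteristic polynomial is P(z) = 1 + 0.643z - 0.254z^2.
Stationarity requires all roots to lie outside the unit circle, i.e. |z| > 1 for every root.
Set 1 + (0.643) z + (-0.254) z^2 = 0, i.e. a z^2 + b z + c = 0 with a = -0.254, b = 0.643, c = 1.
Discriminant D = b^2 - 4ac = (0.643)^2 - 4*(-0.254)*1 = 0.413449 - (-1.016) = 1.429449.
D >= 0, so the roots are real: z = (-b +/- sqrt(D)) / (2a) = (-0.643 +/- 1.195596) / (-0.508).
  z_1 = (-0.643 + 1.195596) / (-0.508) = -1.0878,   |z_1| = 1.0878.
  z_2 = (-0.643 - 1.195596) / (-0.508) = 3.6193,   |z_2| = 3.6193.
Moduli of all roots: 1.0878, 3.6193.
All moduli strictly greater than 1? Yes.
Verdict: Stationary.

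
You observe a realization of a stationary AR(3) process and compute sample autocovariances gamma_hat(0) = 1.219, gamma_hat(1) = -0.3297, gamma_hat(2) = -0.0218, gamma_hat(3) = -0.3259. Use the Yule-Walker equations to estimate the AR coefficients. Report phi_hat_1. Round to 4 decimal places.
\hat\phi_{1} = -0.3291

The Yule-Walker equations for an AR(p) process read, in matrix form,
  Gamma_p phi = r_p,   with   (Gamma_p)_{ij} = gamma(|i - j|),
                       (r_p)_i = gamma(i),   i,j = 1..p.
Substitute the sample gammas (Toeplitz matrix and right-hand side of size 3):
  Gamma_p = [[1.219, -0.3297, -0.0218], [-0.3297, 1.219, -0.3297], [-0.0218, -0.3297, 1.219]]
  r_p     = [-0.3297, -0.0218, -0.3259]
Written out (R1..R3):
  (R1) 1.219 phi_1 - 0.3297 phi_2 - 0.0218 phi_3 = -0.3297
  (R2) -0.3297 phi_1 + 1.219 phi_2 - 0.3297 phi_3 = -0.0218
  (R3) -0.0218 phi_1 - 0.3297 phi_2 + 1.219 phi_3 = -0.3259
Gaussian elimination:
  R2 <- R2 - (-0.3297/1.219) R1 = R2 - (-0.270468) R1:  1.129827 phi_2 - 0.335596 phi_3 = -0.110973
  R3 <- R3 - (-0.0218/1.219) R1 = R3 - (-0.017884) R1:  -0.335596 phi_2 + 1.21861 phi_3 = -0.331796
  R3 <- R3 - (-0.335596/1.129827) R2 = R3 - (-0.297033) R2:  1.118927 phi_3 = -0.364759
Back-substitution:
  phi_hat_3 = -0.364759 / 1.118927 = -0.32599
  phi_hat_2 = (-0.110973 - (-0.335596)(-0.32599)) / 1.129827 = -0.195051
  phi_hat_1 = (-0.3297 - (-0.3297)(-0.195051) - (-0.0218)(-0.32599)) / 1.219 = -0.329052
So phi_hat = [-0.3291, -0.1951, -0.3260].
Therefore phi_hat_1 = -0.3291.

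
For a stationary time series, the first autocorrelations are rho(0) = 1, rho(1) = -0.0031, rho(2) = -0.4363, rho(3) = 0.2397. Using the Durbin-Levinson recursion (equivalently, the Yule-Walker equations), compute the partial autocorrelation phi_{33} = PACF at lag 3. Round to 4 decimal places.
\phi_{33} = 0.2920

The PACF at lag k is phi_{kk}, the last component of the solution
to the Yule-Walker system G_k phi = r_k where
  (G_k)_{ij} = rho(|i - j|), (r_k)_i = rho(i), i,j = 1..k.
Equivalently, Durbin-Levinson gives phi_{kk} iteratively:
  phi_{11} = rho(1)
  phi_{kk} = [rho(k) - sum_{j=1..k-1} phi_{k-1,j} rho(k-j)]
            / [1 - sum_{j=1..k-1} phi_{k-1,j} rho(j)],
  phi_{k,j} = phi_{k-1,j} - phi_{kk} phi_{k-1,k-j},  j = 1..k-1.
Step k = 1:
  phi_11 = rho(1) = -0.0031.
Step k = 2:
  phi_22 = [rho(2) - phi_11 rho(1)] / [1 - phi_11 rho(1)] = [-0.4363 - (-0.0031)(-0.0031)] / [1 - (-0.0031)(-0.0031)]
         = -0.43630961 / 0.99999039 = -0.436314.
  Update: phi_21 = phi_11 - phi_22 phi_11 = -0.0031 - (-0.436314)(-0.0031) = -0.004453.
Step k = 3:
  phi_33 = [rho(3) - phi_21 rho(2) - phi_22 rho(1)] / [1 - phi_21 rho(1) - phi_22 rho(2)]
    numerator   = 0.2397 - (-0.004453)(-0.4363) - (-0.436314)(-0.0031) = 0.23640477
    denominator = 1 - (-0.004453)(-0.0031) - (-0.436314)(-0.4363) = 0.80962248
  phi_33 = 0.23640477 / 0.80962248 = 0.292.
Therefore phi_{33} = 0.2920.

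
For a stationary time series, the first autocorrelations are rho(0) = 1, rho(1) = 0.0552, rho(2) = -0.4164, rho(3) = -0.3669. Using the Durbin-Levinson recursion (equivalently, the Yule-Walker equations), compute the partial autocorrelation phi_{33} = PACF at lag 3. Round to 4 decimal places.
\phi_{33} = -0.3791

The PACF at lag k is phi_{kk}, the last component of the solution
to the Yule-Walker system G_k phi = r_k where
  (G_k)_{ij} = rho(|i - j|), (r_k)_i = rho(i), i,j = 1..k.
Equivalently, Durbin-Levinson gives phi_{kk} iteratively:
  phi_{11} = rho(1)
  phi_{kk} = [rho(k) - sum_{j=1..k-1} phi_{k-1,j} rho(k-j)]
            / [1 - sum_{j=1..k-1} phi_{k-1,j} rho(j)],
  phi_{k,j} = phi_{k-1,j} - phi_{kk} phi_{k-1,k-j},  j = 1..k-1.
Step k = 1:
  phi_11 = rho(1) = 0.0552.
Step k = 2:
  phi_22 = [rho(2) - phi_11 rho(1)] / [1 - phi_11 rho(1)] = [-0.4164 - (0.0552)(0.0552)] / [1 - (0.0552)(0.0552)]
         = -0.41944704 / 0.99695296 = -0.420729.
  Update: phi_21 = phi_11 - phi_22 phi_11 = 0.0552 - (-0.420729)(0.0552) = 0.078424.
Step k = 3:
  phi_33 = [rho(3) - phi_21 rho(2) - phi_22 rho(1)] / [1 - phi_21 rho(1) - phi_22 rho(2)]
    numerator   = -0.3669 - (0.078424)(-0.4164) - (-0.420729)(0.0552) = -0.3110199
    denominator = 1 - (0.078424)(0.0552) - (-0.420729)(-0.4164) = 0.82047942
  phi_33 = -0.3110199 / 0.82047942 = -0.3791.
Therefore phi_{33} = -0.3791.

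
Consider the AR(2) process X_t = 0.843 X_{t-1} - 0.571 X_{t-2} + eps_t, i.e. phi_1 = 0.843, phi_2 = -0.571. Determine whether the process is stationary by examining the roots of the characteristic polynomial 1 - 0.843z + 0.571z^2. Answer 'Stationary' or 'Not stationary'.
\text{Stationary}

The AR(p) characteristic polynomial is P(z) = 1 - 0.843z + 0.571z^2.
Stationarity requires all roots to lie outside the unit circle, i.e. |z| > 1 for every root.
Set 1 + (-0.843) z + (0.571) z^2 = 0, i.e. a z^2 + b z + c = 0 with a = 0.571, b = -0.843, c = 1.
Discriminant D = b^2 - 4ac = (-0.843)^2 - 4*(0.571)*1 = 0.710649 - (2.284) = -1.573351.
D < 0, so the roots are the complex-conjugate pair z = (-b +/- i sqrt(-D)) / (2a) = 0.7382 +/- 1.0984i.
For a conjugate pair |z|^2 = z * conj(z) = (product of roots) = c/a = 1/(0.571) = 1.751313, so |z| = sqrt(1.751313) = 1.3234 for both roots.
Moduli of all roots: 1.3234, 1.3234.
All moduli strictly greater than 1? Yes.
Verdict: Stationary.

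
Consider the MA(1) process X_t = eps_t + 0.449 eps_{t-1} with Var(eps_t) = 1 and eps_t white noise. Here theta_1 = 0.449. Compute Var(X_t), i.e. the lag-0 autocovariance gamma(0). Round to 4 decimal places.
\gamma(0) = 1.2016

For an MA(q) process X_t = eps_t + sum_i theta_i eps_{t-i} with
Var(eps_t) = sigma^2, the variance is
  gamma(0) = sigma^2 * (1 + sum_i theta_i^2).
  sum_i theta_i^2 = (0.449)^2 = 0.201601.
  gamma(0) = 1 * (1 + 0.201601) = 1 * 1.201601 = 1.201601, which rounds to 1.2016.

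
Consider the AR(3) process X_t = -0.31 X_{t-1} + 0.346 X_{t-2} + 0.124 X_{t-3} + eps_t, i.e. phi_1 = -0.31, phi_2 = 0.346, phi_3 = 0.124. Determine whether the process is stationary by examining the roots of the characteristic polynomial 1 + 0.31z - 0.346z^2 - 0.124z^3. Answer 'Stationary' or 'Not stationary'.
\text{Stationary}

The AR(p) characteristic polynomial is P(z) = 1 + 0.31z - 0.346z^2 - 0.124z^3.
Stationarity requires all roots to lie outside the unit circle, i.e. |z| > 1 for every root.
Degree 3: look for a simple real root z0 first, then factor out (1 - z/z0) and solve the remaining quadratic.
Testing z0 = -2.5: P(-2.5) = 1 + (0.31)(-2.5) + (-0.346)(-2.5)^2 + (-0.124)(-2.5)^3
  = 1 + (-0.775) + (-2.1625) + (1.9375) = 0.  So z_0 = -2.5 is a root, |z_0| = 2.5.
Divide out the factor (1 + 0.4 z) = (1 - z/z0) (since 1/z0 = -0.4):
  P(z) = (1 + 0.4 z)(1 + (-0.09) z + (-0.31) z^2)
  [check: z-coef -0.09 - (-0.4) = 0.31; z^2-coef -0.31 - (-0.4)(-0.09) = -0.346; z^3-coef -(-0.4)(-0.31) = -0.124.]
Remaining roots from the quadratic factor 1 + (-0.09) z + (-0.31) z^2:
  Set 1 + (-0.09) z + (-0.31) z^2 = 0, i.e. a z^2 + b z + c = 0 with a = -0.31, b = -0.09, c = 1.
  Discriminant D = b^2 - 4ac = (-0.09)^2 - 4*(-0.31)*1 = 0.0081 - (-1.24) = 1.2481.
  D >= 0, so the roots are real: z = (-b +/- sqrt(D)) / (2a) = (0.09 +/- 1.117184) / (-0.62).
    z_1 = (0.09 + 1.117184) / (-0.62) = -1.9471,   |z_1| = 1.9471.
    z_2 = (0.09 - 1.117184) / (-0.62) = 1.6567,   |z_2| = 1.6567.
Moduli of all roots: 2.5000, 1.9471, 1.6567.
All moduli strictly greater than 1? Yes.
Verdict: Stationary.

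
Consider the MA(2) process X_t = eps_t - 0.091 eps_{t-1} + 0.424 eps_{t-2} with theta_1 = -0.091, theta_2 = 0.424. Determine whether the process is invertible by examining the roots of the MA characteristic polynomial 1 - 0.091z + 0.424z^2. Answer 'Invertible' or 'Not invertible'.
\text{Invertible}

The MA(q) characteristic polynomial is P(z) = 1 - 0.091z + 0.424z^2.
Invertibility requires all roots to lie outside the unit circle, i.e. |z| > 1 for every root.
Set 1 + (-0.091) z + (0.424) z^2 = 0, i.e. a z^2 + b z + c = 0 with a = 0.424, b = -0.091, c = 1.
Discriminant D = b^2 - 4ac = (-0.091)^2 - 4*(0.424)*1 = 0.008281 - (1.696) = -1.687719.
D < 0, so the roots are the complex-conjugate pair z = (-b +/- i sqrt(-D)) / (2a) = 0.1073 +/- 1.532i.
For a conjugate pair |z|^2 = z * conj(z) = (product of roots) = c/a = 1/(0.424) = 2.358491, so |z| = sqrt(2.358491) = 1.5357 for both roots.
Moduli of all roots: 1.5357, 1.5357.
All moduli strictly greater than 1? Yes.
Verdict: Invertible.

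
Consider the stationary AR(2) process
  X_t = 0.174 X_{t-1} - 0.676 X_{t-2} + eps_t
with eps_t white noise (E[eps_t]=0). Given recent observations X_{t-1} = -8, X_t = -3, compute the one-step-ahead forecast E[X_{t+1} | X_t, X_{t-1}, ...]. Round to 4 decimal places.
E[X_{t+1} \mid \mathcal F_t] = 4.8860

For an AR(p) model X_t = c + sum_i phi_i X_{t-i} + eps_t, the
one-step-ahead conditional mean is
  E[X_{t+1} | X_t, ...] = c + sum_i phi_i X_{t+1-i}.
Substitute known values:
  E[X_{t+1} | ...] = (0.174) * (-3) + (-0.676) * (-8)
                   = 4.8860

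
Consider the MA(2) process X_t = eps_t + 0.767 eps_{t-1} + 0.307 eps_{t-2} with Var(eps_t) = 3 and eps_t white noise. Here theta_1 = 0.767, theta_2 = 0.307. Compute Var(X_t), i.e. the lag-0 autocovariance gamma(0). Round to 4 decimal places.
\gamma(0) = 5.0476

For an MA(q) process X_t = eps_t + sum_i theta_i eps_{t-i} with
Var(eps_t) = sigma^2, the variance is
  gamma(0) = sigma^2 * (1 + sum_i theta_i^2).
  sum_i theta_i^2 = (0.767)^2 + (0.307)^2 = 0.588289 + 0.094249 = 0.682538.
  gamma(0) = 3 * (1 + 0.682538) = 3 * 1.682538 = 5.047614, which rounds to 5.0476.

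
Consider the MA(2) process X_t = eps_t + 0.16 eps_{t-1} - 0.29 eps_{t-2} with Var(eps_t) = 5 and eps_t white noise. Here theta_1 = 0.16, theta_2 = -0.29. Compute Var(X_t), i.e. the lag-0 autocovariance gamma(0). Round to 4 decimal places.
\gamma(0) = 5.5485

For an MA(q) process X_t = eps_t + sum_i theta_i eps_{t-i} with
Var(eps_t) = sigma^2, the variance is
  gamma(0) = sigma^2 * (1 + sum_i theta_i^2).
  sum_i theta_i^2 = (0.16)^2 + (-0.29)^2 = 0.0256 + 0.0841 = 0.1097.
  gamma(0) = 5 * (1 + 0.1097) = 5 * 1.1097 = 5.5485.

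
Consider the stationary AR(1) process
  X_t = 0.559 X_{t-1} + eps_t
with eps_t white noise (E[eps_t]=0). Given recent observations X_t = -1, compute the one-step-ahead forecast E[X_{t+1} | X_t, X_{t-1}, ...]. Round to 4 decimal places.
E[X_{t+1} \mid \mathcal F_t] = -0.5590

For an AR(p) model X_t = c + sum_i phi_i X_{t-i} + eps_t, the
one-step-ahead conditional mean is
  E[X_{t+1} | X_t, ...] = c + sum_i phi_i X_{t+1-i}.
Substitute known values:
  E[X_{t+1} | ...] = (0.559) * (-1)
                   = -0.5590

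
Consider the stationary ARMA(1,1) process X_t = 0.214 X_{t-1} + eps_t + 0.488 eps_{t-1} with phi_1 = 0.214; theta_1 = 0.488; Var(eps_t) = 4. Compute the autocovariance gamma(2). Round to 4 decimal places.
\gamma(2) = 0.6955

Multiply the model equation by X_{t-k} and take expectations. With theta_0 = psi_0 = 1 and psi_j the MA(infinity) weights, this gives
  gamma(k) - sum_i phi_i gamma(k-i) = c_k,
  c_k = sigma^2 * sum_{j=k..q} theta_j psi_{j-k}   (c_k = 0 for k > q),
using gamma(-m) = gamma(m).
psi-weights needed (psi_j = theta_j + sum_i phi_i psi_{j-i}):
  psi_1 = theta_1 + phi_1 = 0.488 + (0.214) = 0.702
Right-hand sides:
  c_0 = sigma^2 (1 + theta_1 psi_1) = 4 * (1 + (0.488)(0.702)) = 4 * 1.342576 = 5.370304
  c_1 = sigma^2 theta_1 = 4 * (0.488) = 1.952
  c_2 = 0
Equations for k = 0 and k = 1 (AR order 1):
  gamma(0) = phi_1 gamma(1) + c_0
  gamma(1) = phi_1 gamma(0) + c_1
Substituting the second into the first: gamma(0) (1 - phi_1^2) = c_0 + phi_1 c_1, so
  gamma(0) = (c_0 + phi_1 c_1) / (1 - phi_1^2) = (5.370304 + (0.214)(1.952)) / (1 - (0.214)^2) = 5.788032 / 0.954204 = 6.065822.
  gamma(1) = phi_1 gamma(0) + c_1 = (0.214)(6.065822) + (1.952) = 3.250086.
For k = 2 (> q): gamma(2) = phi_1 gamma(1) = (0.214)(3.250086) = 0.695518.
Therefore gamma(2) = 0.6955 (to 4 decimal places).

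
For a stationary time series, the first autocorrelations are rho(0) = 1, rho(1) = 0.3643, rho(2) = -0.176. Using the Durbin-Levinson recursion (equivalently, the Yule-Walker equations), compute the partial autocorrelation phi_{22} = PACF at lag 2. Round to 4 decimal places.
\phi_{22} = -0.3560

The PACF at lag k is phi_{kk}, the last component of the solution
to the Yule-Walker system G_k phi = r_k where
  (G_k)_{ij} = rho(|i - j|), (r_k)_i = rho(i), i,j = 1..k.
Equivalently, Durbin-Levinson gives phi_{kk} iteratively:
  phi_{11} = rho(1)
  phi_{kk} = [rho(k) - sum_{j=1..k-1} phi_{k-1,j} rho(k-j)]
            / [1 - sum_{j=1..k-1} phi_{k-1,j} rho(j)],
  phi_{k,j} = phi_{k-1,j} - phi_{kk} phi_{k-1,k-j},  j = 1..k-1.
Step k = 1:
  phi_11 = rho(1) = 0.3643.
Step k = 2:
  phi_22 = [rho(2) - phi_11 rho(1)] / [1 - phi_11 rho(1)] = [-0.176 - (0.3643)(0.3643)] / [1 - (0.3643)(0.3643)]
         = -0.30871449 / 0.86728551 = -0.356.
Therefore phi_{22} = -0.3560.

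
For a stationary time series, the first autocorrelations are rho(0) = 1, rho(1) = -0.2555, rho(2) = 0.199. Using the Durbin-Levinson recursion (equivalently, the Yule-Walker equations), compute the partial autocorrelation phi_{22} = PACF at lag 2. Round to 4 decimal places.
\phi_{22} = 0.1431

The PACF at lag k is phi_{kk}, the last component of the solution
to the Yule-Walker system G_k phi = r_k where
  (G_k)_{ij} = rho(|i - j|), (r_k)_i = rho(i), i,j = 1..k.
Equivalently, Durbin-Levinson gives phi_{kk} iteratively:
  phi_{11} = rho(1)
  phi_{kk} = [rho(k) - sum_{j=1..k-1} phi_{k-1,j} rho(k-j)]
            / [1 - sum_{j=1..k-1} phi_{k-1,j} rho(j)],
  phi_{k,j} = phi_{k-1,j} - phi_{kk} phi_{k-1,k-j},  j = 1..k-1.
Step k = 1:
  phi_11 = rho(1) = -0.2555.
Step k = 2:
  phi_22 = [rho(2) - phi_11 rho(1)] / [1 - phi_11 rho(1)] = [0.199 - (-0.2555)(-0.2555)] / [1 - (-0.2555)(-0.2555)]
         = 0.13371975 / 0.93471975 = 0.1431.
Therefore phi_{22} = 0.1431.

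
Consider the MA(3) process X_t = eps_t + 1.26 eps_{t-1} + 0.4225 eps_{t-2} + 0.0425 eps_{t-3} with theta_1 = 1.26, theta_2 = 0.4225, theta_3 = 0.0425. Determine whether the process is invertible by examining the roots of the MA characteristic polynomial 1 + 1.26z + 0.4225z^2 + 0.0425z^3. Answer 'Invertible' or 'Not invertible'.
\text{Invertible}

The MA(q) characteristic polynomial is P(z) = 1 + 1.26z + 0.4225z^2 + 0.0425z^3.
Invertibility requires all roots to lie outside the unit circle, i.e. |z| > 1 for every root.
Degree 3: look for a simple real root z0 first, then factor out (1 - z/z0) and solve the remaining quadratic.
Testing z0 = -4: P(-4) = 1 + (1.26)(-4) + (0.4225)(-4)^2 + (0.0425)(-4)^3
  = 1 + (-5.04) + (6.76) + (-2.72) = 0.  So z_0 = -4 is a root, |z_0| = 4.
Divide out the factor (1 + 0.25 z) = (1 - z/z0) (since 1/z0 = -0.25):
  P(z) = (1 + 0.25 z)(1 + (1.01) z + (0.17) z^2)
  [check: z-coef 1.01 - (-0.25) = 1.26; z^2-coef 0.17 - (-0.25)(1.01) = 0.4225; z^3-coef -(-0.25)(0.17) = 0.0425.]
Remaining roots from the quadratic factor 1 + (1.01) z + (0.17) z^2:
  Set 1 + (1.01) z + (0.17) z^2 = 0, i.e. a z^2 + b z + c = 0 with a = 0.17, b = 1.01, c = 1.
  Discriminant D = b^2 - 4ac = (1.01)^2 - 4*(0.17)*1 = 1.0201 - (0.68) = 0.3401.
  D >= 0, so the roots are real: z = (-b +/- sqrt(D)) / (2a) = (-1.01 +/- 0.583181) / (0.34).
    z_1 = (-1.01 + 0.583181) / (0.34) = -1.2554,   |z_1| = 1.2554.
    z_2 = (-1.01 - 0.583181) / (0.34) = -4.6858,   |z_2| = 4.6858.
Moduli of all roots: 4.0000, 1.2554, 4.6858.
All moduli strictly greater than 1? Yes.
Verdict: Invertible.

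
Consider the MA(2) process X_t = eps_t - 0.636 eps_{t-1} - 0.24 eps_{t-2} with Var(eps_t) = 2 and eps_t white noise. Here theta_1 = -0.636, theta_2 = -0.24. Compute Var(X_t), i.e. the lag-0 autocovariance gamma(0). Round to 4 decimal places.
\gamma(0) = 2.9242

For an MA(q) process X_t = eps_t + sum_i theta_i eps_{t-i} with
Var(eps_t) = sigma^2, the variance is
  gamma(0) = sigma^2 * (1 + sum_i theta_i^2).
  sum_i theta_i^2 = (-0.636)^2 + (-0.24)^2 = 0.404496 + 0.0576 = 0.462096.
  gamma(0) = 2 * (1 + 0.462096) = 2 * 1.462096 = 2.924192, which rounds to 2.9242.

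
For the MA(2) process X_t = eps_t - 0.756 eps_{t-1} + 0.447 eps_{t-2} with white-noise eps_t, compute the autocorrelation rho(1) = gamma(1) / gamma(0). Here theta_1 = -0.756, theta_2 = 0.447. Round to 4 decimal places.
\rho(1) = -0.6176

For an MA(q) process with theta_0 = 1, the autocovariance is
  gamma(k) = sigma^2 * sum_{i=0..q-k} theta_i * theta_{i+k},
and rho(k) = gamma(k) / gamma(0). Sigma^2 cancels.
  numerator   = (1)*(-0.756) + (-0.756)*(0.447) = -1.093932.
  denominator = (1)^2 + (-0.756)^2 + (0.447)^2 = 1.771345.
  rho(1) = -1.093932 / 1.771345 = -0.6176.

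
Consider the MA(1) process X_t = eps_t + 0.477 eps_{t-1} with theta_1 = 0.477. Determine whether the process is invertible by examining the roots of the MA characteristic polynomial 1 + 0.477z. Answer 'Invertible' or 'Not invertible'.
\text{Invertible}

The MA(q) characteristic polynomial is P(z) = 1 + 0.477z.
Invertibility requires all roots to lie outside the unit circle, i.e. |z| > 1 for every root.
This is linear in z: 1 + (0.477) z = 0  =>  z = -1/(0.477) = -2.096436,  |z| = 2.096436.
Moduli of all roots: 2.0964.
All moduli strictly greater than 1? Yes.
Verdict: Invertible.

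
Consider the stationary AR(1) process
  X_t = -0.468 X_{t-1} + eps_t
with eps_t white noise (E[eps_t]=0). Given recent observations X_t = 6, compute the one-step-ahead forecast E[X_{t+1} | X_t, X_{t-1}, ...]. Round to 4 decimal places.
E[X_{t+1} \mid \mathcal F_t] = -2.8080

For an AR(p) model X_t = c + sum_i phi_i X_{t-i} + eps_t, the
one-step-ahead conditional mean is
  E[X_{t+1} | X_t, ...] = c + sum_i phi_i X_{t+1-i}.
Substitute known values:
  E[X_{t+1} | ...] = (-0.468) * (6)
                   = -2.8080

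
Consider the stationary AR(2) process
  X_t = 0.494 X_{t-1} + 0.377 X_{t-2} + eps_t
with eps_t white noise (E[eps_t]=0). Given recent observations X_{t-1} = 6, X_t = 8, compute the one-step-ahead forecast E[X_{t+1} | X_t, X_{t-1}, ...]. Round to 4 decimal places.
E[X_{t+1} \mid \mathcal F_t] = 6.2140

For an AR(p) model X_t = c + sum_i phi_i X_{t-i} + eps_t, the
one-step-ahead conditional mean is
  E[X_{t+1} | X_t, ...] = c + sum_i phi_i X_{t+1-i}.
Substitute known values:
  E[X_{t+1} | ...] = (0.494) * (8) + (0.377) * (6)
                   = 6.2140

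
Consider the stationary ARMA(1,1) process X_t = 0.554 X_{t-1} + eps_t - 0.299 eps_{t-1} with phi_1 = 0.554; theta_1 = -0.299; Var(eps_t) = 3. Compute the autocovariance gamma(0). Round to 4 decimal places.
\gamma(0) = 3.2815

Multiply the model equation by X_{t-k} and take expectations. With theta_0 = psi_0 = 1 and psi_j the MA(infinity) weights, this gives
  gamma(k) - sum_i phi_i gamma(k-i) = c_k,
  c_k = sigma^2 * sum_{j=k..q} theta_j psi_{j-k}   (c_k = 0 for k > q),
using gamma(-m) = gamma(m).
psi-weights needed (psi_j = theta_j + sum_i phi_i psi_{j-i}):
  psi_1 = theta_1 + phi_1 = -0.299 + (0.554) = 0.255
Right-hand sides:
  c_0 = sigma^2 (1 + theta_1 psi_1) = 3 * (1 + (-0.299)(0.255)) = 3 * 0.923755 = 2.771265
  c_1 = sigma^2 theta_1 = 3 * (-0.299) = -0.897
  c_2 = 0
Equations for k = 0 and k = 1 (AR order 1):
  gamma(0) = phi_1 gamma(1) + c_0
  gamma(1) = phi_1 gamma(0) + c_1
Substituting the second into the first: gamma(0) (1 - phi_1^2) = c_0 + phi_1 c_1, so
  gamma(0) = (c_0 + phi_1 c_1) / (1 - phi_1^2) = (2.771265 + (0.554)(-0.897)) / (1 - (0.554)^2) = 2.274327 / 0.693084 = 3.281459.
Therefore gamma(0) = 3.2815 (to 4 decimal places).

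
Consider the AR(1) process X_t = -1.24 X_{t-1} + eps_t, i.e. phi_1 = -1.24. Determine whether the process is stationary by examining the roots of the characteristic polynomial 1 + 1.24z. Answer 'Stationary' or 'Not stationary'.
\text{Not stationary}

The AR(p) characteristic polynomial is P(z) = 1 + 1.24z.
Stationarity requires all roots to lie outside the unit circle, i.e. |z| > 1 for every root.
This is linear in z: 1 + (1.24) z = 0  =>  z = -1/(1.24) = -0.806452,  |z| = 0.806452.
Moduli of all roots: 0.8065.
All moduli strictly greater than 1? No.
Verdict: Not stationary.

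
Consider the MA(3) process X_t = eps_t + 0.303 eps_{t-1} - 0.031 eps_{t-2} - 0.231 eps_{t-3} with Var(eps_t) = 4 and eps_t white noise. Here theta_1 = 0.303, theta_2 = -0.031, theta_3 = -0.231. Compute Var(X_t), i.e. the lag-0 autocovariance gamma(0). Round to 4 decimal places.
\gamma(0) = 4.5845

For an MA(q) process X_t = eps_t + sum_i theta_i eps_{t-i} with
Var(eps_t) = sigma^2, the variance is
  gamma(0) = sigma^2 * (1 + sum_i theta_i^2).
  sum_i theta_i^2 = (0.303)^2 + (-0.031)^2 + (-0.231)^2 = 0.091809 + 0.000961 + 0.053361 = 0.146131.
  gamma(0) = 4 * (1 + 0.146131) = 4 * 1.146131 = 4.584524, which rounds to 4.5845.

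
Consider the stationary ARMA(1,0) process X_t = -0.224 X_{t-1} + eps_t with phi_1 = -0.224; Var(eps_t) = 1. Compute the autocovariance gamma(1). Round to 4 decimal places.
\gamma(1) = -0.2358

Multiply the model equation by X_{t-k} and take expectations. With theta_0 = psi_0 = 1 and psi_j the MA(infinity) weights, this gives
  gamma(k) - sum_i phi_i gamma(k-i) = c_k,
  c_k = sigma^2 * sum_{j=k..q} theta_j psi_{j-k}   (c_k = 0 for k > q),
using gamma(-m) = gamma(m).
Pure AR (q = 0): c_0 = sigma^2 = 1, c_k = 0 for k >= 1.
Equations for k = 0 and k = 1 (AR order 1):
  gamma(0) = phi_1 gamma(1) + c_0
  gamma(1) = phi_1 gamma(0) + c_1
Substituting the second into the first: gamma(0) (1 - phi_1^2) = c_0 + phi_1 c_1, so
  gamma(0) = c_0 / (1 - phi_1^2) = 1 / (1 - (-0.224)^2) = 1 / 0.949824 = 1.052827.
  gamma(1) = phi_1 gamma(0) = (-0.224)(1.052827) = -0.235833.
Therefore gamma(1) = -0.2358 (to 4 decimal places).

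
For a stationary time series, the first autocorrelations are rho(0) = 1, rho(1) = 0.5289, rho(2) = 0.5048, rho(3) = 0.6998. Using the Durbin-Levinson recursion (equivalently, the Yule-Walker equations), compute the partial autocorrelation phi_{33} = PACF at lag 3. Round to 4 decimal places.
\phi_{33} = 0.5400

The PACF at lag k is phi_{kk}, the last component of the solution
to the Yule-Walker system G_k phi = r_k where
  (G_k)_{ij} = rho(|i - j|), (r_k)_i = rho(i), i,j = 1..k.
Equivalently, Durbin-Levinson gives phi_{kk} iteratively:
  phi_{11} = rho(1)
  phi_{kk} = [rho(k) - sum_{j=1..k-1} phi_{k-1,j} rho(k-j)]
            / [1 - sum_{j=1..k-1} phi_{k-1,j} rho(j)],
  phi_{k,j} = phi_{k-1,j} - phi_{kk} phi_{k-1,k-j},  j = 1..k-1.
Step k = 1:
  phi_11 = rho(1) = 0.5289.
Step k = 2:
  phi_22 = [rho(2) - phi_11 rho(1)] / [1 - phi_11 rho(1)] = [0.5048 - (0.5289)(0.5289)] / [1 - (0.5289)(0.5289)]
         = 0.22506479 / 0.72026479 = 0.312475.
  Update: phi_21 = phi_11 - phi_22 phi_11 = 0.5289 - (0.312475)(0.5289) = 0.363632.
Step k = 3:
  phi_33 = [rho(3) - phi_21 rho(2) - phi_22 rho(1)] / [1 - phi_21 rho(1) - phi_22 rho(2)]
    numerator   = 0.6998 - (0.363632)(0.5048) - (0.312475)(0.5289) = 0.35097053
    denominator = 1 - (0.363632)(0.5289) - (0.312475)(0.5048) = 0.64993765
  phi_33 = 0.35097053 / 0.64993765 = 0.54.
Therefore phi_{33} = 0.5400.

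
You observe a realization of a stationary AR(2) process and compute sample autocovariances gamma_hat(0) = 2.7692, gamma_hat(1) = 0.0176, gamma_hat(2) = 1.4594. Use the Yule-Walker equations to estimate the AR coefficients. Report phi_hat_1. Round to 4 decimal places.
\hat\phi_{1} = 0.0030

The Yule-Walker equations for an AR(p) process read, in matrix form,
  Gamma_p phi = r_p,   with   (Gamma_p)_{ij} = gamma(|i - j|),
                       (r_p)_i = gamma(i),   i,j = 1..p.
Substitute the sample gammas (Toeplitz matrix and right-hand side of size 2):
  Gamma_p = [[2.7692, 0.0176], [0.0176, 2.7692]]
  r_p     = [0.0176, 1.4594]
Written out:
  2.7692 phi_1 + 0.0176 phi_2 = 0.0176
  0.0176 phi_1 + 2.7692 phi_2 = 1.4594
Solve by Cramer's rule:
  det = gamma(0)^2 - gamma(1)^2 = (2.7692)^2 - (0.0176)^2 = 7.66846864 - 0.00030976 = 7.66815888
  phi_hat_1 = [gamma(1) gamma(0) - gamma(1) gamma(2)] / det = [(0.0176)(2.7692) - (0.0176)(1.4594)] / 7.66815888 = 0.02305248 / 7.66815888 = 0.003
  phi_hat_2 = [gamma(0) gamma(2) - gamma(1)^2] / det = [(2.7692)(1.4594) - (0.0176)^2] / 7.66815888 = 4.04106072 / 7.66815888 = 0.527
So phi_hat = [0.0030, 0.5270].
Therefore phi_hat_1 = 0.0030.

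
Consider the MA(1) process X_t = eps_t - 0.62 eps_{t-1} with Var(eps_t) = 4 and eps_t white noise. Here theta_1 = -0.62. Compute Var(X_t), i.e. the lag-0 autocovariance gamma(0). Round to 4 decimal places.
\gamma(0) = 5.5376

For an MA(q) process X_t = eps_t + sum_i theta_i eps_{t-i} with
Var(eps_t) = sigma^2, the variance is
  gamma(0) = sigma^2 * (1 + sum_i theta_i^2).
  sum_i theta_i^2 = (-0.62)^2 = 0.3844.
  gamma(0) = 4 * (1 + 0.3844) = 4 * 1.3844 = 5.5376.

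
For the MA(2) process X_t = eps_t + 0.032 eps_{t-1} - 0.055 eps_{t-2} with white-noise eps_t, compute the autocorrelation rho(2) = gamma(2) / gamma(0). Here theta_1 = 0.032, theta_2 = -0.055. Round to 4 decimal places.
\rho(2) = -0.0548

For an MA(q) process with theta_0 = 1, the autocovariance is
  gamma(k) = sigma^2 * sum_{i=0..q-k} theta_i * theta_{i+k},
and rho(k) = gamma(k) / gamma(0). Sigma^2 cancels.
  numerator   = (1)*(-0.055) = -0.055.
  denominator = (1)^2 + (0.032)^2 + (-0.055)^2 = 1.004049.
  rho(2) = -0.055 / 1.004049 = -0.0548.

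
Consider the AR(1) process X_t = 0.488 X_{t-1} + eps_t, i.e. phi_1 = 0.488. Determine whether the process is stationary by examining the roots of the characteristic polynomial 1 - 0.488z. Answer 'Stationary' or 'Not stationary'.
\text{Stationary}

The AR(p) characteristic polynomial is P(z) = 1 - 0.488z.
Stationarity requires all roots to lie outside the unit circle, i.e. |z| > 1 for every root.
This is linear in z: 1 + (-0.488) z = 0  =>  z = -1/(-0.488) = 2.04918,  |z| = 2.04918.
Moduli of all roots: 2.0492.
All moduli strictly greater than 1? Yes.
Verdict: Stationary.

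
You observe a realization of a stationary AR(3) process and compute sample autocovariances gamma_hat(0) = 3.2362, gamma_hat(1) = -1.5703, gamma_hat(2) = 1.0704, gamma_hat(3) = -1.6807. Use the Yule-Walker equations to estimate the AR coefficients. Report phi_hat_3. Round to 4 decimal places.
\hat\phi_{3} = -0.4230

The Yule-Walker equations for an AR(p) process read, in matrix form,
  Gamma_p phi = r_p,   with   (Gamma_p)_{ij} = gamma(|i - j|),
                       (r_p)_i = gamma(i),   i,j = 1..p.
Substitute the sample gammas (Toeplitz matrix and right-hand side of size 3):
  Gamma_p = [[3.2362, -1.5703, 1.0704], [-1.5703, 3.2362, -1.5703], [1.0704, -1.5703, 3.2362]]
  r_p     = [-1.5703, 1.0704, -1.6807]
Written out (R1..R3):
  (R1) 3.2362 phi_1 - 1.5703 phi_2 + 1.0704 phi_3 = -1.5703
  (R2) -1.5703 phi_1 + 3.2362 phi_2 - 1.5703 phi_3 = 1.0704
  (R3) 1.0704 phi_1 - 1.5703 phi_2 + 3.2362 phi_3 = -1.6807
Gaussian elimination:
  R2 <- R2 - (-1.5703/3.2362) R1 = R2 - (-0.48523) R1:  2.474244 phi_2 - 1.05091 phi_3 = 0.308444
  R3 <- R3 - (1.0704/3.2362) R1 = R3 - (0.330758) R1:  -1.05091 phi_2 + 2.882156 phi_3 = -1.16131
  R3 <- R3 - (-1.05091/2.474244) R2 = R3 - (-0.42474) R2:  2.435793 phi_3 = -1.030302
Back-substitution:
  phi_hat_3 = -1.030302 / 2.435793 = -0.422984
  phi_hat_2 = (0.308444 - (-1.05091)(-0.422984)) / 2.474244 = -0.054996
  phi_hat_1 = (-1.5703 - (-1.5703)(-0.054996) - (1.0704)(-0.422984)) / 3.2362 = -0.37201
So phi_hat = [-0.3720, -0.0550, -0.4230].
Therefore phi_hat_3 = -0.4230.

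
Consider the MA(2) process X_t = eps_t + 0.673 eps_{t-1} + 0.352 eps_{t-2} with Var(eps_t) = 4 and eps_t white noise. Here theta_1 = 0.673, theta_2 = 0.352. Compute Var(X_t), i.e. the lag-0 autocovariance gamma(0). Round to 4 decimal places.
\gamma(0) = 6.3073

For an MA(q) process X_t = eps_t + sum_i theta_i eps_{t-i} with
Var(eps_t) = sigma^2, the variance is
  gamma(0) = sigma^2 * (1 + sum_i theta_i^2).
  sum_i theta_i^2 = (0.673)^2 + (0.352)^2 = 0.452929 + 0.123904 = 0.576833.
  gamma(0) = 4 * (1 + 0.576833) = 4 * 1.576833 = 6.307332, which rounds to 6.3073.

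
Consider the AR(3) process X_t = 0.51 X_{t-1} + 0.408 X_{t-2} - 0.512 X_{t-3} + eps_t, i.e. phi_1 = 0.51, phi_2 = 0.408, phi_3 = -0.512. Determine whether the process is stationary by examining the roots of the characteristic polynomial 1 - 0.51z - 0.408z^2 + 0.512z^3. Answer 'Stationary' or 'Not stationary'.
\text{Stationary}

The AR(p) characteristic polynomial is P(z) = 1 - 0.51z - 0.408z^2 + 0.512z^3.
Stationarity requires all roots to lie outside the unit circle, i.e. |z| > 1 for every root.
Degree 3: look for a simple real root z0 first, then factor out (1 - z/z0) and solve the remaining quadratic.
Testing z0 = -1.25: P(-1.25) = 1 + (-0.51)(-1.25) + (-0.408)(-1.25)^2 + (0.512)(-1.25)^3
  = 1 + (0.6375) + (-0.6375) + (-1) = 0.  So z_0 = -1.25 is a root, |z_0| = 1.25.
Divide out the factor (1 + 0.8 z) = (1 - z/z0) (since 1/z0 = -0.8):
  P(z) = (1 + 0.8 z)(1 + (-1.31) z + (0.64) z^2)
  [check: z-coef -1.31 - (-0.8) = -0.51; z^2-coef 0.64 - (-0.8)(-1.31) = -0.408; z^3-coef -(-0.8)(0.64) = 0.512.]
Remaining roots from the quadratic factor 1 + (-1.31) z + (0.64) z^2:
  Set 1 + (-1.31) z + (0.64) z^2 = 0, i.e. a z^2 + b z + c = 0 with a = 0.64, b = -1.31, c = 1.
  Discriminant D = b^2 - 4ac = (-1.31)^2 - 4*(0.64)*1 = 1.7161 - (2.56) = -0.8439.
  D < 0, so the roots are the complex-conjugate pair z = (-b +/- i sqrt(-D)) / (2a) = 1.0234 +/- 0.7177i.
  For a conjugate pair |z|^2 = z * conj(z) = (product of roots) = c/a = 1/(0.64) = 1.5625, so |z| = sqrt(1.5625) = 1.25 for both roots.
Moduli of all roots: 1.2500, 1.2500, 1.2500.
All moduli strictly greater than 1? Yes.
Verdict: Stationary.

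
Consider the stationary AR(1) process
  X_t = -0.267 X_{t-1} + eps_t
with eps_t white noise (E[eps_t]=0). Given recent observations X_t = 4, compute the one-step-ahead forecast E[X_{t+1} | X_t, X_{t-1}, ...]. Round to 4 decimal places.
E[X_{t+1} \mid \mathcal F_t] = -1.0680

For an AR(p) model X_t = c + sum_i phi_i X_{t-i} + eps_t, the
one-step-ahead conditional mean is
  E[X_{t+1} | X_t, ...] = c + sum_i phi_i X_{t+1-i}.
Substitute known values:
  E[X_{t+1} | ...] = (-0.267) * (4)
                   = -1.0680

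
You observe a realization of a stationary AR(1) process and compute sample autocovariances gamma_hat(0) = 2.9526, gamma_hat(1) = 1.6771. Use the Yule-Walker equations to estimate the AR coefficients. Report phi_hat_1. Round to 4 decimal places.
\hat\phi_{1} = 0.5680

The Yule-Walker equations for an AR(p) process read, in matrix form,
  Gamma_p phi = r_p,   with   (Gamma_p)_{ij} = gamma(|i - j|),
                       (r_p)_i = gamma(i),   i,j = 1..p.
Substitute the sample gammas (Toeplitz matrix and right-hand side of size 1):
  Gamma_p = [[2.9526]]
  r_p     = [1.6771]
With p = 1 this is the single equation gamma(0) phi_1 = gamma(1):
  phi_hat_1 = gamma(1) / gamma(0) = 1.6771 / 2.9526 = 0.5680.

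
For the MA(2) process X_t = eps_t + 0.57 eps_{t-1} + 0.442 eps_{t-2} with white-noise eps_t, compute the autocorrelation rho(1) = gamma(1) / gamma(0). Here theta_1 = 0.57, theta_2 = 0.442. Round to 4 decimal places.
\rho(1) = 0.5407

For an MA(q) process with theta_0 = 1, the autocovariance is
  gamma(k) = sigma^2 * sum_{i=0..q-k} theta_i * theta_{i+k},
and rho(k) = gamma(k) / gamma(0). Sigma^2 cancels.
  numerator   = (1)*(0.57) + (0.57)*(0.442) = 0.82194.
  denominator = (1)^2 + (0.57)^2 + (0.442)^2 = 1.520264.
  rho(1) = 0.82194 / 1.520264 = 0.5407.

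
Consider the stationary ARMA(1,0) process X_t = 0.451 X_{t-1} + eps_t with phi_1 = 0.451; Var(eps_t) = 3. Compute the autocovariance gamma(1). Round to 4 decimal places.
\gamma(1) = 1.6985

Multiply the model equation by X_{t-k} and take expectations. With theta_0 = psi_0 = 1 and psi_j the MA(infinity) weights, this gives
  gamma(k) - sum_i phi_i gamma(k-i) = c_k,
  c_k = sigma^2 * sum_{j=k..q} theta_j psi_{j-k}   (c_k = 0 for k > q),
using gamma(-m) = gamma(m).
Pure AR (q = 0): c_0 = sigma^2 = 3, c_k = 0 for k >= 1.
Equations for k = 0 and k = 1 (AR order 1):
  gamma(0) = phi_1 gamma(1) + c_0
  gamma(1) = phi_1 gamma(0) + c_1
Substituting the second into the first: gamma(0) (1 - phi_1^2) = c_0 + phi_1 c_1, so
  gamma(0) = c_0 / (1 - phi_1^2) = 3 / (1 - (0.451)^2) = 3 / 0.796599 = 3.76601.
  gamma(1) = phi_1 gamma(0) = (0.451)(3.76601) = 1.698471.
Therefore gamma(1) = 1.6985 (to 4 decimal places).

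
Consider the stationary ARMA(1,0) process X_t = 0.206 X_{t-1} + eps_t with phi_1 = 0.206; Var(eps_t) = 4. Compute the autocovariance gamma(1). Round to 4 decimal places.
\gamma(1) = 0.8605

Multiply the model equation by X_{t-k} and take expectations. With theta_0 = psi_0 = 1 and psi_j the MA(infinity) weights, this gives
  gamma(k) - sum_i phi_i gamma(k-i) = c_k,
  c_k = sigma^2 * sum_{j=k..q} theta_j psi_{j-k}   (c_k = 0 for k > q),
using gamma(-m) = gamma(m).
Pure AR (q = 0): c_0 = sigma^2 = 4, c_k = 0 for k >= 1.
Equations for k = 0 and k = 1 (AR order 1):
  gamma(0) = phi_1 gamma(1) + c_0
  gamma(1) = phi_1 gamma(0) + c_1
Substituting the second into the first: gamma(0) (1 - phi_1^2) = c_0 + phi_1 c_1, so
  gamma(0) = c_0 / (1 - phi_1^2) = 4 / (1 - (0.206)^2) = 4 / 0.957564 = 4.177266.
  gamma(1) = phi_1 gamma(0) = (0.206)(4.177266) = 0.860517.
Therefore gamma(1) = 0.8605 (to 4 decimal places).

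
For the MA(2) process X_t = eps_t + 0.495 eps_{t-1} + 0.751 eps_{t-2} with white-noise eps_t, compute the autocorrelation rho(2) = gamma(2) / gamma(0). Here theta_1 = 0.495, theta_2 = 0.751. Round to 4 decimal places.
\rho(2) = 0.4151

For an MA(q) process with theta_0 = 1, the autocovariance is
  gamma(k) = sigma^2 * sum_{i=0..q-k} theta_i * theta_{i+k},
and rho(k) = gamma(k) / gamma(0). Sigma^2 cancels.
  numerator   = (1)*(0.751) = 0.751.
  denominator = (1)^2 + (0.495)^2 + (0.751)^2 = 1.809026.
  rho(2) = 0.751 / 1.809026 = 0.4151.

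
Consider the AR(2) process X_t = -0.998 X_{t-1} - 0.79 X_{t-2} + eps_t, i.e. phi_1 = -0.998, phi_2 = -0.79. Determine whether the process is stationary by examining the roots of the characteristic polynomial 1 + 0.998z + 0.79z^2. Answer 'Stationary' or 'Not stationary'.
\text{Stationary}

The AR(p) characteristic polynomial is P(z) = 1 + 0.998z + 0.79z^2.
Stationarity requires all roots to lie outside the unit circle, i.e. |z| > 1 for every root.
Set 1 + (0.998) z + (0.79) z^2 = 0, i.e. a z^2 + b z + c = 0 with a = 0.79, b = 0.998, c = 1.
Discriminant D = b^2 - 4ac = (0.998)^2 - 4*(0.79)*1 = 0.996004 - (3.16) = -2.163996.
D < 0, so the roots are the complex-conjugate pair z = (-b +/- i sqrt(-D)) / (2a) = -0.6316 +/- 0.931i.
For a conjugate pair |z|^2 = z * conj(z) = (product of roots) = c/a = 1/(0.79) = 1.265823, so |z| = sqrt(1.265823) = 1.1251 for both roots.
Moduli of all roots: 1.1251, 1.1251.
All moduli strictly greater than 1? Yes.
Verdict: Stationary.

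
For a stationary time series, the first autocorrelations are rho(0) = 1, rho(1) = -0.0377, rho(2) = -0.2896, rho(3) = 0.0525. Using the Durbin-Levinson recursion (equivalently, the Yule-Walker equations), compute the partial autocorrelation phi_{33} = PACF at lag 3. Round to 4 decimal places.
\phi_{33} = 0.0300

The PACF at lag k is phi_{kk}, the last component of the solution
to the Yule-Walker system G_k phi = r_k where
  (G_k)_{ij} = rho(|i - j|), (r_k)_i = rho(i), i,j = 1..k.
Equivalently, Durbin-Levinson gives phi_{kk} iteratively:
  phi_{11} = rho(1)
  phi_{kk} = [rho(k) - sum_{j=1..k-1} phi_{k-1,j} rho(k-j)]
            / [1 - sum_{j=1..k-1} phi_{k-1,j} rho(j)],
  phi_{k,j} = phi_{k-1,j} - phi_{kk} phi_{k-1,k-j},  j = 1..k-1.
Step k = 1:
  phi_11 = rho(1) = -0.0377.
Step k = 2:
  phi_22 = [rho(2) - phi_11 rho(1)] / [1 - phi_11 rho(1)] = [-0.2896 - (-0.0377)(-0.0377)] / [1 - (-0.0377)(-0.0377)]
         = -0.29102129 / 0.99857871 = -0.291436.
  Update: phi_21 = phi_11 - phi_22 phi_11 = -0.0377 - (-0.291436)(-0.0377) = -0.048687.
Step k = 3:
  phi_33 = [rho(3) - phi_21 rho(2) - phi_22 rho(1)] / [1 - phi_21 rho(1) - phi_22 rho(2)]
    numerator   = 0.0525 - (-0.048687)(-0.2896) - (-0.291436)(-0.0377) = 0.02741309
    denominator = 1 - (-0.048687)(-0.0377) - (-0.291436)(-0.2896) = 0.91376477
  phi_33 = 0.02741309 / 0.91376477 = 0.03.
Therefore phi_{33} = 0.0300.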